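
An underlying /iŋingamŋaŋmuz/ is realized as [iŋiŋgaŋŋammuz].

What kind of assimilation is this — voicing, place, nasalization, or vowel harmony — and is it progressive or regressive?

place assimilation, regressive

/n/→[ŋ] /m/→[ŋ] /ŋ/→[m].
Each target copies a feature from the following segment, so the direction is regressive.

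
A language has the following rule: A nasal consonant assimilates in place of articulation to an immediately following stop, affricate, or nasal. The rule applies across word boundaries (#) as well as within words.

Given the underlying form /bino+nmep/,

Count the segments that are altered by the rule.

1

/n/ before /m/ (labial) → [m]
1 segment changes.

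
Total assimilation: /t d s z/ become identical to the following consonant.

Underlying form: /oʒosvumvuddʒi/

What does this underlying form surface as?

[oʒovvumvudʒdʒi]

/s/ before /v/ → [v] (total assimilation)
/d/ before /dʒ/ → [dʒ] (total assimilation)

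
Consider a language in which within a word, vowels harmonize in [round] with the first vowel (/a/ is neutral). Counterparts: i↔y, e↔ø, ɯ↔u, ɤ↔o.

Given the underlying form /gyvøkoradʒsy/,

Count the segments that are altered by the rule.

0

No segment meets the rule's conditions.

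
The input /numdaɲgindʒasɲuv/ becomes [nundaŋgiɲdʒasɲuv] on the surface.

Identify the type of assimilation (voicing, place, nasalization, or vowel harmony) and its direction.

/m/→[n] /ɲ/→[ŋ] /n/→[ɲ].
Each target copies a feature from the following segment, so the direction is regressive.

place assimilation, regressive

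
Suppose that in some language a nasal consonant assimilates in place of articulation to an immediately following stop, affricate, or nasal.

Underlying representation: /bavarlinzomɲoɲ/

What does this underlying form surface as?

[bavarlinzoɲɲoɲ]

/m/ before /ɲ/ (palatal) → [ɲ]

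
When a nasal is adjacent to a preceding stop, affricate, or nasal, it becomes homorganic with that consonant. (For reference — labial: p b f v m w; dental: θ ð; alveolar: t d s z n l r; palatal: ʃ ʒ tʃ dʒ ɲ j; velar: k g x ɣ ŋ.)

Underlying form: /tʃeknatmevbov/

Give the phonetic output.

[tʃekŋatnevbov]

/n/ after /k/ (velar) → [ŋ]
/m/ after /t/ (alveolar) → [n]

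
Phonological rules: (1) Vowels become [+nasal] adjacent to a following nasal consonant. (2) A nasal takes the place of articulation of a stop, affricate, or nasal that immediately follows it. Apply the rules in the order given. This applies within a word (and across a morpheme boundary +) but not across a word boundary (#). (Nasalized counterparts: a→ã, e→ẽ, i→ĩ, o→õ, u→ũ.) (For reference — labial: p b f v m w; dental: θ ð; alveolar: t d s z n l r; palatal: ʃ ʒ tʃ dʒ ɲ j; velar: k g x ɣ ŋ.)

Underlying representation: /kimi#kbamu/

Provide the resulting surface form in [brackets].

Rule 1: /i/ before nasal /m/ → [ĩ]
Rule 1: /a/ before nasal /m/ → [ã]
After rule 1: kĩmi#kbãmu
Rule 2: no segment meets the rule's conditions; no change.

[kĩmi#kbãmu]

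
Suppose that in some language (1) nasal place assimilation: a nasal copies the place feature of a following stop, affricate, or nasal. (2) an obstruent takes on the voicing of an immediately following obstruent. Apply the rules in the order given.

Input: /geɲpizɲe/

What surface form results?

[gempizɲe]

Rule 1: /ɲ/ before /p/ (labial) → [m]
After rule 1: gempizɲe
Rule 2: no segment meets the rule's conditions; no change.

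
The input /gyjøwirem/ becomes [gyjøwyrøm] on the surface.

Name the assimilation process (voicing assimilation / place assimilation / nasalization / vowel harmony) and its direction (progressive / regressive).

vowel harmony, progressive

/i/→[y] /e/→[ø].
Vowels agree with the first vowel, so the harmony is progressive.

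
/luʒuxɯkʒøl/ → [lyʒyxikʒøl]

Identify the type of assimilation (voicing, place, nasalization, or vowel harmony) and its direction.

vowel harmony, regressive

/u/→[y] /u/→[y] /ɯ/→[i].
Vowels agree with the last vowel, so the harmony is regressive.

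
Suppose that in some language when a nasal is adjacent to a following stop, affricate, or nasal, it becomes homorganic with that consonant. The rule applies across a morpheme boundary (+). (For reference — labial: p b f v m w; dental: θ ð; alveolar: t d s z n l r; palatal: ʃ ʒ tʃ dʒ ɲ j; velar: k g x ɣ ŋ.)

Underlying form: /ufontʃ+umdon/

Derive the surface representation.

[ufoɲtʃ+undon]

/n/ before /tʃ/ (palatal) → [ɲ]
/m/ before /d/ (alveolar) → [n]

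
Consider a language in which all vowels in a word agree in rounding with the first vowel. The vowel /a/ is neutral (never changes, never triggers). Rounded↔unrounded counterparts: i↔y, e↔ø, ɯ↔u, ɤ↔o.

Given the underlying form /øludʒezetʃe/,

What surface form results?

[øludʒøzøtʃø]

/e/ harmonizes with /ø/ ([+round]) → [ø]
/e/ harmonizes with /ø/ ([+round]) → [ø]
/e/ harmonizes with /ø/ ([+round]) → [ø]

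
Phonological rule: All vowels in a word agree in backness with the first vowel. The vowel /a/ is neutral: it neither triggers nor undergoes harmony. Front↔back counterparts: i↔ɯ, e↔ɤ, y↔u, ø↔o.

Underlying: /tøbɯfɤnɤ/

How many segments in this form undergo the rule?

3

/ɯ/ harmonizes with /ø/ ([-back]) → [i]
/ɤ/ harmonizes with /ø/ ([-back]) → [e]
/ɤ/ harmonizes with /ø/ ([-back]) → [e]
3 segments change.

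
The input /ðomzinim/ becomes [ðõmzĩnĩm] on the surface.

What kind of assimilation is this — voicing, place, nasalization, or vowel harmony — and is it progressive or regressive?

nasalization, regressive

/o/→[õ] /i/→[ĩ] /i/→[ĩ].
Each target copies a feature from the following segment, so the direction is regressive.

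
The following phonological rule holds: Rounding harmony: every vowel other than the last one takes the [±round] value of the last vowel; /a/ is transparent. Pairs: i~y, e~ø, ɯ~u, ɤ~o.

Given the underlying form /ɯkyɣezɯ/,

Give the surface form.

[ɯkiɣezɯ]

/y/ harmonizes with /ɯ/ ([-round]) → [i]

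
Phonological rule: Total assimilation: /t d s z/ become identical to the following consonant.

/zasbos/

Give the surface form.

/s/ before /b/ → [b] (total assimilation)

[zabbos]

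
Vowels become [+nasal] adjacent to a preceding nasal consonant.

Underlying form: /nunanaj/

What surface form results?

[nũnãnãj]

/u/ after nasal /n/ → [ũ]
/a/ after nasal /n/ → [ã]
/a/ after nasal /n/ → [ã]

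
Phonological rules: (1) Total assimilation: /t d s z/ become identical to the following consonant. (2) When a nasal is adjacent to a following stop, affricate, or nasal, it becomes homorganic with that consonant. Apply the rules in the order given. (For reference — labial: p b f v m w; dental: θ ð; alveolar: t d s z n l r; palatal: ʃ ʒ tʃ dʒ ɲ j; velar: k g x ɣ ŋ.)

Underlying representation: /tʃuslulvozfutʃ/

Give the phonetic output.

Rule 1: /s/ before /l/ → [l] (total assimilation)
Rule 1: /z/ before /f/ → [f] (total assimilation)
After rule 1: tʃullulvoffutʃ
Rule 2: no segment meets the rule's conditions; no change.

[tʃullulvoffutʃ]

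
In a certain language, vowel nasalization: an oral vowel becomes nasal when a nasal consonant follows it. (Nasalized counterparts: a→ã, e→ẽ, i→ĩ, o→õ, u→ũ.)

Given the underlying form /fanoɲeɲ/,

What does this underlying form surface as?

/a/ before nasal /n/ → [ã]
/o/ before nasal /ɲ/ → [õ]
/e/ before nasal /ɲ/ → [ẽ]

[fãnõɲẽɲ]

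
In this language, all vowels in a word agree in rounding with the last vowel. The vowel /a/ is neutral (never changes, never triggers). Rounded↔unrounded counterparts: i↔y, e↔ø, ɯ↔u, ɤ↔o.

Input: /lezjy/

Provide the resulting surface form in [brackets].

[løzjy]

/e/ harmonizes with /y/ ([+round]) → [ø]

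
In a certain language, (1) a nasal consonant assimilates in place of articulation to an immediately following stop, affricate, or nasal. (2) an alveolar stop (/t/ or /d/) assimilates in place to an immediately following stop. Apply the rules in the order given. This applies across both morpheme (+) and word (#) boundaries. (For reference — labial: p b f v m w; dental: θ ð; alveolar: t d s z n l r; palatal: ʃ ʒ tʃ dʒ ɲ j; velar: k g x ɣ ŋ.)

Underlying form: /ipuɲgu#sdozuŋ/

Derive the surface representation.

Rule 1: /ɲ/ before /g/ (velar) → [ŋ]
After rule 1: ipuŋgu#sdozuŋ
Rule 2: no segment meets the rule's conditions; no change.

[ipuŋgu#sdozuŋ]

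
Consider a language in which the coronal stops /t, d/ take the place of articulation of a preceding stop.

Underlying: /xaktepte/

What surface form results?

[xakkeppe]

/t/ after /k/ (velar) → [k]
/t/ after /p/ (labial) → [p]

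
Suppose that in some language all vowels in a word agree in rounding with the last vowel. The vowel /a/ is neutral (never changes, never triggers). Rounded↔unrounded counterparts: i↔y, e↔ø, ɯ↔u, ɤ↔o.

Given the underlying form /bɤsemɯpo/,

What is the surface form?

[bosømupo]

/ɤ/ harmonizes with /o/ ([+round]) → [o]
/e/ harmonizes with /o/ ([+round]) → [ø]
/ɯ/ harmonizes with /o/ ([+round]) → [u]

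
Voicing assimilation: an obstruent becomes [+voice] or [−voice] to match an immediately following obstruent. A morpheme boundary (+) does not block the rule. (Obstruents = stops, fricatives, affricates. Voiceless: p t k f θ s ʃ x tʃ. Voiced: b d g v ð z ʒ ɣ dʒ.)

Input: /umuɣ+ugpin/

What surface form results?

[umuɣ+ukpin]

/g/ before /p/ (voiceless) → [k]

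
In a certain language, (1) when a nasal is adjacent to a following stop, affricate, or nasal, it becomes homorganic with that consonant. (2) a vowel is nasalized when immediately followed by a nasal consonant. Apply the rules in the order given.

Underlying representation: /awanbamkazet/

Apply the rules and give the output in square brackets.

Rule 1: /n/ before /b/ (labial) → [m]
Rule 1: /m/ before /k/ (velar) → [ŋ]
After rule 1: awambaŋkazet
Rule 2: /a/ before nasal /m/ → [ã]
Rule 2: /a/ before nasal /ŋ/ → [ã]

[awãmbãŋkazet]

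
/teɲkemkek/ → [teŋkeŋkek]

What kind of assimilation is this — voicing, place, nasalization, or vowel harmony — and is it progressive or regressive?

place assimilation, regressive

/ɲ/→[ŋ] /m/→[ŋ].
Each target copies a feature from the following segment, so the direction is regressive.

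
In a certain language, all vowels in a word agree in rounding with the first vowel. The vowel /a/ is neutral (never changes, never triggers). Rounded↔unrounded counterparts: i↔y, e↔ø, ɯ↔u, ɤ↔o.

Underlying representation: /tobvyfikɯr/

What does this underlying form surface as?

/i/ harmonizes with /o/ ([+round]) → [y]
/ɯ/ harmonizes with /o/ ([+round]) → [u]

[tobvyfykur]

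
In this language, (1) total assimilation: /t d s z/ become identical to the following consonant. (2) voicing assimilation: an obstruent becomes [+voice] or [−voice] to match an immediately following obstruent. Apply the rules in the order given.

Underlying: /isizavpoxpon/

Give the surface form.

[isizafpoxpon]

Rule 1: no segment meets the rule's conditions; no change.
After rule 1: isizavpoxpon
Rule 2: /v/ before /p/ (voiceless) → [f]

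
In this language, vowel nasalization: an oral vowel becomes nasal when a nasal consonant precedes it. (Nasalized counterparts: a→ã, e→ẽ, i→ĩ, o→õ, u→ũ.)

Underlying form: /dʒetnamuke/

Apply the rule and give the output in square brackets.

/a/ after nasal /n/ → [ã]
/u/ after nasal /m/ → [ũ]

[dʒetnãmũke]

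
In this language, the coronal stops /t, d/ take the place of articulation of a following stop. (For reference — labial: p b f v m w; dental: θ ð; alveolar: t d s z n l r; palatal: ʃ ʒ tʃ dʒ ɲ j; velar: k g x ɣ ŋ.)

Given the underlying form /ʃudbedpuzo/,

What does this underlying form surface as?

/d/ before /b/ (labial) → [b]
/d/ before /p/ (labial) → [b]

[ʃubbebpuzo]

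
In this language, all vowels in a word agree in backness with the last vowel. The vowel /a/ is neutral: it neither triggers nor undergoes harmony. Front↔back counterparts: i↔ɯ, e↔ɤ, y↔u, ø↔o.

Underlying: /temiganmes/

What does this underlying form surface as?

no segment meets the rule's conditions; no change.

[temiganmes]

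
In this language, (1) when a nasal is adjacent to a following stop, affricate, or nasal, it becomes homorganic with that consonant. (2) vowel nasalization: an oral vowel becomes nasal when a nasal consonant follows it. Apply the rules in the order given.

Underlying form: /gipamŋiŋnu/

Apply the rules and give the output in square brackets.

Rule 1: /m/ before /ŋ/ (velar) → [ŋ]
Rule 1: /ŋ/ before /n/ (alveolar) → [n]
After rule 1: gipaŋŋinnu
Rule 2: /a/ before nasal /ŋ/ → [ã]
Rule 2: /i/ before nasal /n/ → [ĩ]

[gipãŋŋĩnnu]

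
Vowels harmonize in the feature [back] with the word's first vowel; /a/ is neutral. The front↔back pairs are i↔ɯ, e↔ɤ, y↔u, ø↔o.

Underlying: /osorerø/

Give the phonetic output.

[osorɤro]

/e/ harmonizes with /o/ ([+back]) → [ɤ]
/ø/ harmonizes with /o/ ([+back]) → [o]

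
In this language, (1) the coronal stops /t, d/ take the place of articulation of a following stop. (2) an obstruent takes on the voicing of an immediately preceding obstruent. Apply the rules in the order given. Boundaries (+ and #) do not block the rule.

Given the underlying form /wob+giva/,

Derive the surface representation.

Rule 1: no segment meets the rule's conditions; no change.
After rule 1: wob+giva
Rule 2: no segment meets the rule's conditions; no change.

[wob+giva]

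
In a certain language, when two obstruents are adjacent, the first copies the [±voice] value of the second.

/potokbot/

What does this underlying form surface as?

/k/ before /b/ (voiced) → [g]

[potogbot]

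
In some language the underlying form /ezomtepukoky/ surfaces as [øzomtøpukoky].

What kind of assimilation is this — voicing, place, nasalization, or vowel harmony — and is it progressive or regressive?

/e/→[ø] /e/→[ø].
Vowels agree with the last vowel, so the harmony is regressive.

vowel harmony, regressive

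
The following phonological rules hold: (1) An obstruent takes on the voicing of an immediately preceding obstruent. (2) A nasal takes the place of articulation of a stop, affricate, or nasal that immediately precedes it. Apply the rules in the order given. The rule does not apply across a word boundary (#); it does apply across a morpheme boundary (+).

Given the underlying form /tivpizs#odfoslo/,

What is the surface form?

[tivbizz#odvoslo]

Rule 1: /p/ after /v/ (voiced) → [b]
Rule 1: /s/ after /z/ (voiced) → [z]
Rule 1: /f/ after /d/ (voiced) → [v]
After rule 1: tivbizz#odvoslo
Rule 2: no segment meets the rule's conditions; no change.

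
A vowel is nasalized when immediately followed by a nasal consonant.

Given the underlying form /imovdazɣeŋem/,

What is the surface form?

[ĩmovdazɣẽŋẽm]

/i/ before nasal /m/ → [ĩ]
/e/ before nasal /ŋ/ → [ẽ]
/e/ before nasal /m/ → [ẽ]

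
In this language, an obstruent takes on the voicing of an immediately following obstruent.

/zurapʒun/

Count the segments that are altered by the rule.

1

/p/ before /ʒ/ (voiced) → [b]
1 segment changes.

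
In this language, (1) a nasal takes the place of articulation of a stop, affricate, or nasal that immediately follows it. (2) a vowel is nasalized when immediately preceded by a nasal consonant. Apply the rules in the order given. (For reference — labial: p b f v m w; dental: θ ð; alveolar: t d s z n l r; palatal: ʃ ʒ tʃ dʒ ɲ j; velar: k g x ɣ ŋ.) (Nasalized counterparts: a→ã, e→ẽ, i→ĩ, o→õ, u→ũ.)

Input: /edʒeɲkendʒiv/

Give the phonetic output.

Rule 1: /ɲ/ before /k/ (velar) → [ŋ]
Rule 1: /n/ before /dʒ/ (palatal) → [ɲ]
After rule 1: edʒeŋkeɲdʒiv
Rule 2: no segment meets the rule's conditions; no change.

[edʒeŋkeɲdʒiv]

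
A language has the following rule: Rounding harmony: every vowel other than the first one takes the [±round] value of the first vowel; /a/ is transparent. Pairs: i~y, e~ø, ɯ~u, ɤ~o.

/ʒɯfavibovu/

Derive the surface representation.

[ʒɯfavibɤvɯ]

/o/ harmonizes with /ɯ/ ([-round]) → [ɤ]
/u/ harmonizes with /ɯ/ ([-round]) → [ɯ]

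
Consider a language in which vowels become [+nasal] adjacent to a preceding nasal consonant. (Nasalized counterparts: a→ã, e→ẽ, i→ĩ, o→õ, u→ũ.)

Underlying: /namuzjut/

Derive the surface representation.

[nãmũzjut]

/a/ after nasal /n/ → [ã]
/u/ after nasal /m/ → [ũ]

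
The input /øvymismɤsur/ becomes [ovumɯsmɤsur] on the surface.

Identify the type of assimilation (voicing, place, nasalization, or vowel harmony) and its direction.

vowel harmony, regressive

/ø/→[o] /y/→[u] /i/→[ɯ].
Vowels agree with the last vowel, so the harmony is regressive.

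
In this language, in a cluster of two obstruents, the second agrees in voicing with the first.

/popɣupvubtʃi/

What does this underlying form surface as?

/ɣ/ after /p/ (voiceless) → [x]
/v/ after /p/ (voiceless) → [f]
/tʃ/ after /b/ (voiced) → [dʒ]

[popxupfubdʒi]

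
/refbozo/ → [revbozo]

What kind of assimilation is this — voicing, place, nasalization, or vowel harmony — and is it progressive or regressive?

voicing assimilation, regressive

/f/→[v].
Each target copies a feature from the following segment, so the direction is regressive.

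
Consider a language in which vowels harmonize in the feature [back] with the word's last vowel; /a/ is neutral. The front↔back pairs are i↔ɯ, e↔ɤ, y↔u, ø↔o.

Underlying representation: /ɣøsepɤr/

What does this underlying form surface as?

/ø/ harmonizes with /ɤ/ ([+back]) → [o]
/e/ harmonizes with /ɤ/ ([+back]) → [ɤ]

[ɣosɤpɤr]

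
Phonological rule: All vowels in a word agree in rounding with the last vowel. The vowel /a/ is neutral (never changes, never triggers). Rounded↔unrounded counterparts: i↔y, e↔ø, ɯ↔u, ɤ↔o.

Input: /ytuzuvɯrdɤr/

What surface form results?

[itɯzɯvɯrdɤr]

/y/ harmonizes with /ɤ/ ([-round]) → [i]
/u/ harmonizes with /ɤ/ ([-round]) → [ɯ]
/u/ harmonizes with /ɤ/ ([-round]) → [ɯ]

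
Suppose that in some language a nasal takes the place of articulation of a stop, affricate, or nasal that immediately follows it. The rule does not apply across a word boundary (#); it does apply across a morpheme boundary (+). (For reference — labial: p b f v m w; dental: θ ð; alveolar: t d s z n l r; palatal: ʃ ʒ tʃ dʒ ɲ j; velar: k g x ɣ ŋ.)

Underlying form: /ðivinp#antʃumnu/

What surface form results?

/n/ before /p/ (labial) → [m]
/n/ before /tʃ/ (palatal) → [ɲ]
/m/ before /n/ (alveolar) → [n]

[ðivimp#aɲtʃunnu]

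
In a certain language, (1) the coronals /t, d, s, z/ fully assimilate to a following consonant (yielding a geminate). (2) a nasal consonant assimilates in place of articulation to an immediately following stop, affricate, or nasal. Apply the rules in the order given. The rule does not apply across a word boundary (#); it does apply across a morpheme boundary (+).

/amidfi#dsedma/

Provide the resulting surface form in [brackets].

Rule 1: /d/ before /f/ → [f] (total assimilation)
Rule 1: /d/ before /s/ → [s] (total assimilation)
Rule 1: /d/ before /m/ → [m] (total assimilation)
After rule 1: amiffi#ssemma
Rule 2: no segment meets the rule's conditions; no change.

[amiffi#ssemma]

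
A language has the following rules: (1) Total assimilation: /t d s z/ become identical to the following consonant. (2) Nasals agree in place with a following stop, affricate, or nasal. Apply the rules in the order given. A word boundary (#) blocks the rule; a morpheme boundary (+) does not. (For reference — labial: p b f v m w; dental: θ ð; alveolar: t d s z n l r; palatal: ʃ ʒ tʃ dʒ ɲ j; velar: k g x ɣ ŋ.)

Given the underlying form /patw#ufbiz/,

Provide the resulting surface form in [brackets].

Rule 1: /t/ before /w/ → [w] (total assimilation)
After rule 1: paww#ufbiz
Rule 2: no segment meets the rule's conditions; no change.

[paww#ufbiz]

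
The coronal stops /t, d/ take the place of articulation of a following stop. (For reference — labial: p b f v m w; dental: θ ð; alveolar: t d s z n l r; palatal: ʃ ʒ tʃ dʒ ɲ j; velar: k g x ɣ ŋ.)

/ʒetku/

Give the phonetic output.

/t/ before /k/ (velar) → [k]

[ʒekku]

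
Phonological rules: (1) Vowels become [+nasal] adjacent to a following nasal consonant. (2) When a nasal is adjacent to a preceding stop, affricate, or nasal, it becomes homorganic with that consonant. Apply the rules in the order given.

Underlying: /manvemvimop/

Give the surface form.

[mãnvẽmvĩmop]

Rule 1: /a/ before nasal /n/ → [ã]
Rule 1: /e/ before nasal /m/ → [ẽ]
Rule 1: /i/ before nasal /m/ → [ĩ]
After rule 1: mãnvẽmvĩmop
Rule 2: no segment meets the rule's conditions; no change.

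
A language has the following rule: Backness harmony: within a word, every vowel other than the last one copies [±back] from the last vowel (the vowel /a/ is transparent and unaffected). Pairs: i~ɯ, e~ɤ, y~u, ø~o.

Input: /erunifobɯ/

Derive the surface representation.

/e/ harmonizes with /ɯ/ ([+back]) → [ɤ]
/i/ harmonizes with /ɯ/ ([+back]) → [ɯ]

[ɤrunɯfobɯ]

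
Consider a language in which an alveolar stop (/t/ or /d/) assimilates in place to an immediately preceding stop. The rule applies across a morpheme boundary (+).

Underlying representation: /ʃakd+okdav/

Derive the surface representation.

/d/ after /k/ (velar) → [g]
/d/ after /k/ (velar) → [g]

[ʃakg+okgav]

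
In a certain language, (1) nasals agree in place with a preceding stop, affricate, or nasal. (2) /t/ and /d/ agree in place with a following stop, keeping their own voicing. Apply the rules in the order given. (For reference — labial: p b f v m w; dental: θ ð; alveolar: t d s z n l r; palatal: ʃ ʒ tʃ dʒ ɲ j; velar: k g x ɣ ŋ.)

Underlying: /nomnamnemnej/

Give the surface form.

[nommammemmej]

Rule 1: /n/ after /m/ (labial) → [m]
Rule 1: /n/ after /m/ (labial) → [m]
Rule 1: /n/ after /m/ (labial) → [m]
After rule 1: nommammemmej
Rule 2: no segment meets the rule's conditions; no change.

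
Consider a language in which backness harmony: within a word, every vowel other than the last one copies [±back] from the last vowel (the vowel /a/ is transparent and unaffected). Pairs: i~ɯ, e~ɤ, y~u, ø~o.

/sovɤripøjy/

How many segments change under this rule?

2

/o/ harmonizes with /y/ ([-back]) → [ø]
/ɤ/ harmonizes with /y/ ([-back]) → [e]
2 segments change.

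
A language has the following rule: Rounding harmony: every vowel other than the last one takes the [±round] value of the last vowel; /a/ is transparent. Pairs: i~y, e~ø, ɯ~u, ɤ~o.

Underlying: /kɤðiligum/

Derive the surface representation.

[koðylygum]

/ɤ/ harmonizes with /u/ ([+round]) → [o]
/i/ harmonizes with /u/ ([+round]) → [y]
/i/ harmonizes with /u/ ([+round]) → [y]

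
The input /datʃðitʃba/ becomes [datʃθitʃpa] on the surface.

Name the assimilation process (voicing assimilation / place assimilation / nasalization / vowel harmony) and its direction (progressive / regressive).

/ð/→[θ] /b/→[p].
Each target copies a feature from the preceding segment, so the direction is progressive.

voicing assimilation, progressive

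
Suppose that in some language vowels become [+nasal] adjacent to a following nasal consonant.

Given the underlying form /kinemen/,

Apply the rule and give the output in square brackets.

[kĩnẽmẽn]

/i/ before nasal /n/ → [ĩ]
/e/ before nasal /m/ → [ẽ]
/e/ before nasal /n/ → [ẽ]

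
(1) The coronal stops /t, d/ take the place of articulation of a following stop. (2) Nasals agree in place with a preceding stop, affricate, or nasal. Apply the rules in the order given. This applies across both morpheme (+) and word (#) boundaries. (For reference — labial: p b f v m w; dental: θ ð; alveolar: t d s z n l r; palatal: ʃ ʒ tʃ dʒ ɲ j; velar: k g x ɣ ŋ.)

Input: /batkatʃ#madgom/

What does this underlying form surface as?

Rule 1: /t/ before /k/ (velar) → [k]
Rule 1: /d/ before /g/ (velar) → [g]
After rule 1: bakkatʃ#maggom
Rule 2: /m/ after /tʃ/ (palatal) → [ɲ]

[bakkatʃ#ɲaggom]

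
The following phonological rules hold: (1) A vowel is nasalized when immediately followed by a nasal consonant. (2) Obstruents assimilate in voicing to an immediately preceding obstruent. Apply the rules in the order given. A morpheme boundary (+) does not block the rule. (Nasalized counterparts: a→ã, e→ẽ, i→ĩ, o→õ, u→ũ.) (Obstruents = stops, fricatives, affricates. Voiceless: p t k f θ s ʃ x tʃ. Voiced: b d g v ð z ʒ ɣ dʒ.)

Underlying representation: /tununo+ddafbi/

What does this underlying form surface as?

[tũnũno+ddafpi]

Rule 1: /u/ before nasal /n/ → [ũ]
Rule 1: /u/ before nasal /n/ → [ũ]
After rule 1: tũnũno+ddafbi
Rule 2: /b/ after /f/ (voiceless) → [p]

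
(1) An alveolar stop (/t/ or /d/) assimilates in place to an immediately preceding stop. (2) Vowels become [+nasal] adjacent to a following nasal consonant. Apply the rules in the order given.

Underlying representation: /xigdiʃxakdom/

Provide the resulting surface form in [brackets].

Rule 1: /d/ after /g/ (velar) → [g]
Rule 1: /d/ after /k/ (velar) → [g]
After rule 1: xiggiʃxakgom
Rule 2: /o/ before nasal /m/ → [õ]

[xiggiʃxakgõm]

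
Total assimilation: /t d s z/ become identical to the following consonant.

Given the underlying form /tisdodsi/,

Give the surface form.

/s/ before /d/ → [d] (total assimilation)
/d/ before /s/ → [s] (total assimilation)

[tiddossi]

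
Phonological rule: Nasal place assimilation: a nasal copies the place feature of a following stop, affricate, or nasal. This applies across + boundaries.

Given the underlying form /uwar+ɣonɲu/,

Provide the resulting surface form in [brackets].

/n/ before /ɲ/ (palatal) → [ɲ]

[uwar+ɣoɲɲu]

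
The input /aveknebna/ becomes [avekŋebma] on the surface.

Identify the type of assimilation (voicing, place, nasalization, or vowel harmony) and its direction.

place assimilation, progressive

/n/→[ŋ] /n/→[m].
Each target copies a feature from the preceding segment, so the direction is progressive.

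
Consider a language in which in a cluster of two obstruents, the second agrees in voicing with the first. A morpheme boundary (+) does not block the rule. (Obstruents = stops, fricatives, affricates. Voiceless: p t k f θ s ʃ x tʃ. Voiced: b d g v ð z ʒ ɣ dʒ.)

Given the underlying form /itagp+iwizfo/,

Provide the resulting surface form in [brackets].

/p/ after /g/ (voiced) → [b]
/f/ after /z/ (voiced) → [v]

[itagb+iwizvo]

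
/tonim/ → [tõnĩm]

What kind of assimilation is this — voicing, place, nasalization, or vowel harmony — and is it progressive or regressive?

/o/→[õ] /i/→[ĩ].
Each target copies a feature from the following segment, so the direction is regressive.

nasalization, regressive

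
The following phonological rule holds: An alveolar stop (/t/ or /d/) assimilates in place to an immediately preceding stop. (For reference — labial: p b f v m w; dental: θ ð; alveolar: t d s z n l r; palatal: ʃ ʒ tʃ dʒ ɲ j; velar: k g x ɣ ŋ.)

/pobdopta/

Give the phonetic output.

/d/ after /b/ (labial) → [b]
/t/ after /p/ (labial) → [p]

[pobboppa]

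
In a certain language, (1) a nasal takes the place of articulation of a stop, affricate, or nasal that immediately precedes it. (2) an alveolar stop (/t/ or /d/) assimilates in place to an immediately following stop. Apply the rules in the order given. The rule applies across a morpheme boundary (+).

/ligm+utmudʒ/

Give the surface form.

Rule 1: /m/ after /g/ (velar) → [ŋ]
Rule 1: /m/ after /t/ (alveolar) → [n]
After rule 1: ligŋ+utnudʒ
Rule 2: no segment meets the rule's conditions; no change.

[ligŋ+utnudʒ]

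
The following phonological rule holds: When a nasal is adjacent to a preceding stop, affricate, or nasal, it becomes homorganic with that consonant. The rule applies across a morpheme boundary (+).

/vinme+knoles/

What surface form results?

[vinne+kŋoles]

/m/ after /n/ (alveolar) → [n]
/n/ after /k/ (velar) → [ŋ]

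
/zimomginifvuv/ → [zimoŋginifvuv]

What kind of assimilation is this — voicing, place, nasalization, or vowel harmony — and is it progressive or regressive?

place assimilation, regressive

/m/→[ŋ].
Each target copies a feature from the following segment, so the direction is regressive.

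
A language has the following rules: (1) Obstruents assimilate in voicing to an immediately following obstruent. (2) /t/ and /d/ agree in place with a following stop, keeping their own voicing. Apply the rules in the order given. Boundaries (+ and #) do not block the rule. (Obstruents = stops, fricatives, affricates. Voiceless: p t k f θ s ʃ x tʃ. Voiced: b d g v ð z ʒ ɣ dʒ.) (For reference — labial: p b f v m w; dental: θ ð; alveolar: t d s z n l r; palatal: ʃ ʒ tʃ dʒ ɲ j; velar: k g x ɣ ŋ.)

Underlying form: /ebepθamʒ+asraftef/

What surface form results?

[ebepθamʒ+asraftef]

Rule 1: no segment meets the rule's conditions; no change.
After rule 1: ebepθamʒ+asraftef
Rule 2: no segment meets the rule's conditions; no change.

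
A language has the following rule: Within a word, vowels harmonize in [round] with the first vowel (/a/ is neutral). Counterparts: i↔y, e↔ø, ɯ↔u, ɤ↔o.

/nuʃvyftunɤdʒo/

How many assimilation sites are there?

/ɤ/ harmonizes with /u/ ([+round]) → [o]
1 segment changes.

1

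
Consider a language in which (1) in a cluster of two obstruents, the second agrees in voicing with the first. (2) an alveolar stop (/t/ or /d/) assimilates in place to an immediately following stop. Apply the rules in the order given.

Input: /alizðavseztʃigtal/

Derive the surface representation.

Rule 1: /s/ after /v/ (voiced) → [z]
Rule 1: /tʃ/ after /z/ (voiced) → [dʒ]
Rule 1: /t/ after /g/ (voiced) → [d]
After rule 1: alizðavzezdʒigdal
Rule 2: no segment meets the rule's conditions; no change.

[alizðavzezdʒigdal]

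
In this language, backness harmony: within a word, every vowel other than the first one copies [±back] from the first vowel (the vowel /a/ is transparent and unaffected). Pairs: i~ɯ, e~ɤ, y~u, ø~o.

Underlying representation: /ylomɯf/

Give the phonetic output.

[ylømif]

/o/ harmonizes with /y/ ([-back]) → [ø]
/ɯ/ harmonizes with /y/ ([-back]) → [i]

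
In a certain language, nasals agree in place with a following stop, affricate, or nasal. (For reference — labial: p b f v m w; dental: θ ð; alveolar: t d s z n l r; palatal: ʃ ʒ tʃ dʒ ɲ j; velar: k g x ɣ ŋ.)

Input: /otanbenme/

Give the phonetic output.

[otambemme]

/n/ before /b/ (labial) → [m]
/n/ before /m/ (labial) → [m]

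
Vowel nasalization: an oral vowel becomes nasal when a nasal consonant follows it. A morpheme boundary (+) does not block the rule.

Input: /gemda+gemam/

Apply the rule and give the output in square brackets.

/e/ before nasal /m/ → [ẽ]
/e/ before nasal /m/ → [ẽ]
/a/ before nasal /m/ → [ã]

[gẽmda+gẽmãm]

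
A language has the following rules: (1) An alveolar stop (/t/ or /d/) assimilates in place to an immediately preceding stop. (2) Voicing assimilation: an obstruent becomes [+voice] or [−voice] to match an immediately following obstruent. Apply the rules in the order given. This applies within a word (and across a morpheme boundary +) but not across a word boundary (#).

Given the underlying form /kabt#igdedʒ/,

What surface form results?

Rule 1: /t/ after /b/ (labial) → [p]
Rule 1: /d/ after /g/ (velar) → [g]
After rule 1: kabp#iggedʒ
Rule 2: /b/ before /p/ (voiceless) → [p]

[kapp#iggedʒ]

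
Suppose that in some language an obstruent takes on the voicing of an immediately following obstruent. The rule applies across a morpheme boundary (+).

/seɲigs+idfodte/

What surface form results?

[seɲiks+itfotte]

/g/ before /s/ (voiceless) → [k]
/d/ before /f/ (voiceless) → [t]
/d/ before /t/ (voiceless) → [t]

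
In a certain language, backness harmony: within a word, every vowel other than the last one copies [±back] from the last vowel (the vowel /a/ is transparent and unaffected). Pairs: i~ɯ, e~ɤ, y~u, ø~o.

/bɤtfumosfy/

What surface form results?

[betfymøsfy]

/ɤ/ harmonizes with /y/ ([-back]) → [e]
/u/ harmonizes with /y/ ([-back]) → [y]
/o/ harmonizes with /y/ ([-back]) → [ø]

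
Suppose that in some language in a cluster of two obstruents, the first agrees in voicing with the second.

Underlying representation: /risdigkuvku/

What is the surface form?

/s/ before /d/ (voiced) → [z]
/g/ before /k/ (voiceless) → [k]
/v/ before /k/ (voiceless) → [f]

[rizdikkufku]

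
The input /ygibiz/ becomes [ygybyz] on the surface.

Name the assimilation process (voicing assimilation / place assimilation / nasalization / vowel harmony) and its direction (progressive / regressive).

vowel harmony, progressive

/i/→[y] /i/→[y].
Vowels agree with the first vowel, so the harmony is progressive.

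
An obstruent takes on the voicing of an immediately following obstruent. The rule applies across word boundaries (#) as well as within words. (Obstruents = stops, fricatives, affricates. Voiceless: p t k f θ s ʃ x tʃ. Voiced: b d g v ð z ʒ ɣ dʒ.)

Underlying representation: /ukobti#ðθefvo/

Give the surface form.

[ukopti#θθevvo]

/b/ before /t/ (voiceless) → [p]
/ð/ before /θ/ (voiceless) → [θ]
/f/ before /v/ (voiced) → [v]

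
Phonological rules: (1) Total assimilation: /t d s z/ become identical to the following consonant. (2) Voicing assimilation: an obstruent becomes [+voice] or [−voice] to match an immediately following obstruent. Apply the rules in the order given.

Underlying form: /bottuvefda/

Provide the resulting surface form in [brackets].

Rule 1: no segment meets the rule's conditions; no change.
After rule 1: bottuvefda
Rule 2: /f/ before /d/ (voiced) → [v]

[bottuvevda]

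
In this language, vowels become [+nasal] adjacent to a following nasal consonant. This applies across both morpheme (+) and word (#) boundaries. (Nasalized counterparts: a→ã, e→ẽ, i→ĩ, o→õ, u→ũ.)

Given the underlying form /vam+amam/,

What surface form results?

[vãm+ãmãm]

/a/ before nasal /m/ → [ã]
/a/ before nasal /m/ → [ã]
/a/ before nasal /m/ → [ã]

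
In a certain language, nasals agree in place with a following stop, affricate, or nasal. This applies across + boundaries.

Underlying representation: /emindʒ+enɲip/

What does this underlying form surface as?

[emiɲdʒ+eɲɲip]

/n/ before /dʒ/ (palatal) → [ɲ]
/n/ before /ɲ/ (palatal) → [ɲ]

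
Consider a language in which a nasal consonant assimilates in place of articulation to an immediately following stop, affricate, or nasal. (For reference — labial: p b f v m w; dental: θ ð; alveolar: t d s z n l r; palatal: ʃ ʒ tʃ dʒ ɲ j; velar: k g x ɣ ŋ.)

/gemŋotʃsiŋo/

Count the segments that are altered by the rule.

/m/ before /ŋ/ (velar) → [ŋ]
1 segment changes.

1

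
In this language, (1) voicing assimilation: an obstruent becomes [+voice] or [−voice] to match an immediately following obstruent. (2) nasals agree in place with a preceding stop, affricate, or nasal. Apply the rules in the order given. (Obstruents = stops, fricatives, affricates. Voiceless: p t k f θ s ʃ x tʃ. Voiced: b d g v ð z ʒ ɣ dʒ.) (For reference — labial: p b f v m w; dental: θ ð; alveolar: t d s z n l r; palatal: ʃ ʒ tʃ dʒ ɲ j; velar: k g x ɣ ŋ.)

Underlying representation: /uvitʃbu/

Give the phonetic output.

[uvidʒbu]

Rule 1: /tʃ/ before /b/ (voiced) → [dʒ]
After rule 1: uvidʒbu
Rule 2: no segment meets the rule's conditions; no change.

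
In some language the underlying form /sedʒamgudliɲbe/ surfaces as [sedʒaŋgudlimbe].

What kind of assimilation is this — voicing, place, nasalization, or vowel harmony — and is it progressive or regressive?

place assimilation, regressive

/m/→[ŋ] /ɲ/→[m].
Each target copies a feature from the following segment, so the direction is regressive.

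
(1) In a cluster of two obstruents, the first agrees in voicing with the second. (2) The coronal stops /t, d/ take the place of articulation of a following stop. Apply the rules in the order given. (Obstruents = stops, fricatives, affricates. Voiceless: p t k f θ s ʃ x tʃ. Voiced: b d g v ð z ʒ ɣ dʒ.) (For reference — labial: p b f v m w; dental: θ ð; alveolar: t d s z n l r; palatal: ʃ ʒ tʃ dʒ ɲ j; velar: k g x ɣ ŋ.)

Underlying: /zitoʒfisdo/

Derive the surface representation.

[zitoʃfizdo]

Rule 1: /ʒ/ before /f/ (voiceless) → [ʃ]
Rule 1: /s/ before /d/ (voiced) → [z]
After rule 1: zitoʃfizdo
Rule 2: no segment meets the rule's conditions; no change.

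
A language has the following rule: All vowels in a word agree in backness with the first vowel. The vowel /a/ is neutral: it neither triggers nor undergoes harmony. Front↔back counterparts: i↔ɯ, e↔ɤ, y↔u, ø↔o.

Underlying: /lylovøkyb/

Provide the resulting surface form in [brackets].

/o/ harmonizes with /y/ ([-back]) → [ø]

[lyløvøkyb]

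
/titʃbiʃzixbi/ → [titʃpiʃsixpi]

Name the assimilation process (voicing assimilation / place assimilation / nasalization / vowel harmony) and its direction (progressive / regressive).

voicing assimilation, progressive

/b/→[p] /z/→[s] /b/→[p].
Each target copies a feature from the preceding segment, so the direction is progressive.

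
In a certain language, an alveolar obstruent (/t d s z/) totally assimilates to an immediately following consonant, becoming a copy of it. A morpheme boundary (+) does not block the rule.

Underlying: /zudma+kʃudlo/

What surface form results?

/d/ before /m/ → [m] (total assimilation)
/d/ before /l/ → [l] (total assimilation)

[zumma+kʃullo]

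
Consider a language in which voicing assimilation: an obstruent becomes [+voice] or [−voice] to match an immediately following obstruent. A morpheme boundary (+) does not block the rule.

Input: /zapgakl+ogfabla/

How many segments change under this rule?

/p/ before /g/ (voiced) → [b]
/g/ before /f/ (voiceless) → [k]
2 segments change.

2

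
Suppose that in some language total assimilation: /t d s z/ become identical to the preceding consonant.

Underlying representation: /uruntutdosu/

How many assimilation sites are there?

/t/ after /n/ → [n] (total assimilation)
/d/ after /t/ → [t] (total assimilation)
2 segments change.

2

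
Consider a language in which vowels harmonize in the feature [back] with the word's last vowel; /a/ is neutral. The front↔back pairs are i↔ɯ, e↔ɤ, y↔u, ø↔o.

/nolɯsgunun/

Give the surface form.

[nolɯsgunun]

no segment meets the rule's conditions; no change.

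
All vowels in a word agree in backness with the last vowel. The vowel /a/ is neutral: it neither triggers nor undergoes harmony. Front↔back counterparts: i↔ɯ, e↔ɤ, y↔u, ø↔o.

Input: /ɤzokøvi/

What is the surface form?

/ɤ/ harmonizes with /i/ ([-back]) → [e]
/o/ harmonizes with /i/ ([-back]) → [ø]

[ezøkøvi]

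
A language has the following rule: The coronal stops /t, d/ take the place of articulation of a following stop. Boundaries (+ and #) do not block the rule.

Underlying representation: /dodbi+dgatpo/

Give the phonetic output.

[dobbi+ggappo]

/d/ before /b/ (labial) → [b]
/d/ before /g/ (velar) → [g]
/t/ before /p/ (labial) → [p]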